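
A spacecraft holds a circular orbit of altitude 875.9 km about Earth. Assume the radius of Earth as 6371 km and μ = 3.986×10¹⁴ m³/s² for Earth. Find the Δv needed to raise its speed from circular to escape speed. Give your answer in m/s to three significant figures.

r = 6371 + 875.9 = 7246.9 km = 7.2469×10⁶ m.
Circular speed v_c = √(μ/r) = 7416 m/s.
Escape speed v_esc = √(2μ/r) = √2 × v_c = 10490 m/s.
Δv = v_esc − v_c = 3072 m/s.

Δv ≈ 3070 m/s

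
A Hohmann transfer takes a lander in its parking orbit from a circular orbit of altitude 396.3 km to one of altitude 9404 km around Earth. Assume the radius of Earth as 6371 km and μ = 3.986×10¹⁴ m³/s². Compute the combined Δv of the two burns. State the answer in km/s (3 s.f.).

r₁ = 6371 + 396.3 = 6767.3 km = 6.7673×10⁶ m.
r₂ = 6371 + 9404 = 15775 km = 1.5775×10⁷ m.
Transfer ellipse a_t = (r₁ + r₂)/2 = 1.127×10⁷ m.
At r₁: circular v_c1 = √(μ/r₁) = 7675 m/s; transfer-perigee v_p = √[μ(2/r₁ − 1/a_t)] = 9079 m/s.
Δv₁ = v_p − v_c1 = 1405 m/s.
At r₂: circular v_c2 = √(μ/r₂) = 5027 m/s; transfer-apogee v_a = √[μ(2/r₂ − 1/a_t)] = 3895 m/s.
Δv₂ = v_c2 − v_a = 1132 m/s.
Total Δv = Δv₁ + Δv₂ = 2537 m/s = 2.537 km/s.

Δv_total ≈ 2.54 km/s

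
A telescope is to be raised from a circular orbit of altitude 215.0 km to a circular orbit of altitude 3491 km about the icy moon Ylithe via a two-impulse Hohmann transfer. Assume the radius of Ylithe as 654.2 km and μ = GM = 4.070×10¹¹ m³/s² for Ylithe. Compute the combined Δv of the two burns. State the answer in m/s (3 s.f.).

Δv_total ≈ 324 m/s

r₁ = 654.2 + 215.0 = 869.20 km = 8.6920×10⁵ m.
r₂ = 654.2 + 3491 = 4145.2 km = 4.1452×10⁶ m.
Transfer ellipse a_t = (r₁ + r₂)/2 = 2.507×10⁶ m.
At r₁: circular v_c1 = √(μ/r₁) = 684.3 m/s; transfer-periapsis v_p = √[μ(2/r₁ − 1/a_t)] = 879.9 m/s.
Δv₁ = v_p − v_c1 = 195.6 m/s.
At r₂: circular v_c2 = √(μ/r₂) = 313.3 m/s; transfer-apoapsis v_a = √[μ(2/r₂ − 1/a_t)] = 184.5 m/s.
Δv₂ = v_c2 − v_a = 128.8 m/s.
Total Δv = Δv₁ + Δv₂ = 324.4 m/s.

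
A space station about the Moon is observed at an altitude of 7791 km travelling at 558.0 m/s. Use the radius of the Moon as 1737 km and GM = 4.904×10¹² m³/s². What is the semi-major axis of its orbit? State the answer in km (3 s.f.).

r = 1737 + 7791 = 9528.0 km = 9.528×10⁶ m.
Vis-viva rearranged: 1/a = 2/r − v²/μ = 2.099×10⁻⁷ − 6.349×10⁻⁸ = 1.464×10⁻⁷ m⁻¹.
a = 6.830×10⁶ m = 6829.9 km.

a ≈ 6830 km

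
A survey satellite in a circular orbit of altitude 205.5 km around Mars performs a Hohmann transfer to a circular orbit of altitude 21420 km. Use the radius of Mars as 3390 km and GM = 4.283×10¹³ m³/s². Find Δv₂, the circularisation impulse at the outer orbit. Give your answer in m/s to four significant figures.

r₁ = 3390 + 205.5 = 3595.5 km = 3.5955×10⁶ m.
r₂ = 3390 + 21420 = 24810 km = 2.4810×10⁷ m.
Transfer ellipse a_t = (r₁ + r₂)/2 = 1.420×10⁷ m.
At r₁: circular v_c1 = √(μ/r₁) = 3451 m/s; transfer-periapsis v_p = √[μ(2/r₁ − 1/a_t)] = 4562 m/s.
At r₂: circular v_c2 = √(μ/r₂) = 1314 m/s; transfer-apoapsis v_a = √[μ(2/r₂ − 1/a_t)] = 661.1 m/s.
Δv₂ = v_c2 − v_a = 652.8 m/s.

Δv ≈ 652.8 m/s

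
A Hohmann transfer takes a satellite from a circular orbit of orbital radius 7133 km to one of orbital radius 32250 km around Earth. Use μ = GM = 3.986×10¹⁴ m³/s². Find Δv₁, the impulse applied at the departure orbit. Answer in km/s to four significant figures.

Δv ≈ 2.091 km/s

r₁ = 7133 km = 7.133×10⁶ m.
r₂ = 32250 km = 3.225×10⁷ m.
Transfer ellipse a_t = (r₁ + r₂)/2 = 1.969×10⁷ m.
At r₁: circular v_c1 = √(μ/r₁) = 7475 m/s; transfer-perigee v_p = √[μ(2/r₁ − 1/a_t)] = 9567 m/s.
Δv₁ = v_p − v_c1 = 2091 m/s.
= 2.091 km/s.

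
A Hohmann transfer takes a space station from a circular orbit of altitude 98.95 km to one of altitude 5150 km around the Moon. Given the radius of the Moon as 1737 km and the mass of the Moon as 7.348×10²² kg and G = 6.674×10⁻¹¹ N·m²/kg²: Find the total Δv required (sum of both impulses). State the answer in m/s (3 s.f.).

Δv_total ≈ 716 m/s

μ = GM = 6.674×10⁻¹¹ × 7.348×10²² = 4.904×10¹² m³/s².
r₁ = 1737 + 98.95 = 1836.0 km = 1.8360×10⁶ m.
r₂ = 1737 + 5150 = 6887.0 km = 6.8870×10⁶ m.
Transfer ellipse a_t = (r₁ + r₂)/2 = 4.361×10⁶ m.
At r₁: circular v_c1 = √(μ/r₁) = 1634 m/s; transfer-perilune v_p = √[μ(2/r₁ − 1/a_t)] = 2054 m/s.
Δv₁ = v_p − v_c1 = 419.4 m/s.
At r₂: circular v_c2 = √(μ/r₂) = 843.8 m/s; transfer-apolune v_a = √[μ(2/r₂ − 1/a_t)] = 547.5 m/s.
Δv₂ = v_c2 − v_a = 296.4 m/s.
Total Δv = Δv₁ + Δv₂ = 715.7 m/s.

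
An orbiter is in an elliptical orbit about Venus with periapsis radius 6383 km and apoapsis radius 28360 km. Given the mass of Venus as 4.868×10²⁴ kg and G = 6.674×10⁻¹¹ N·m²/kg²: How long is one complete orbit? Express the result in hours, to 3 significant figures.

T ≈ 7.01 hours

μ = GM = 6.674×10⁻¹¹ × 4.868×10²⁴ = 3.249×10¹⁴ m³/s².
Semi-major axis a = (r_p + r_a)/2 = (6383.0 + 28360)/2 = 17372 km = 1.737×10⁷ m.
By Kepler's third law T = 2π√(a³/μ) = 2π × 4.017×10³ = 2.524×10⁴ s.
= 7.011 hours.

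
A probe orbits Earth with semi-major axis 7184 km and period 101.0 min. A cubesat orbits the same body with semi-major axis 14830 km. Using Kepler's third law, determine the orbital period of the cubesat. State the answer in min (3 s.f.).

Kepler's third law: T² ∝ a³, so T₂ = T₁ (a₂/a₁)^(3/2).
a₂/a₁ = 2.064, (a₂/a₁)^(3/2) = 2.966.
T₂ = 101.0 × 2.966 = 299.6 min.

T₂ ≈ 300 min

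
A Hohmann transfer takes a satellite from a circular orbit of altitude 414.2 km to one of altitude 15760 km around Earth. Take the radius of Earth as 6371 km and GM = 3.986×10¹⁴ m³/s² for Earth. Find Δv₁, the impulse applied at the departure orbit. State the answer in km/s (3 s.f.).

Δv ≈ 1.82 km/s

r₁ = 6371 + 414.2 = 6785.2 km = 6.7852×10⁶ m.
r₂ = 6371 + 15760 = 22131 km = 2.2131×10⁷ m.
Transfer ellipse a_t = (r₁ + r₂)/2 = 1.446×10⁷ m.
At r₁: circular v_c1 = √(μ/r₁) = 7665 m/s; transfer-perigee v_p = √[μ(2/r₁ − 1/a_t)] = 9483 m/s.
Δv₁ = v_p − v_c1 = 1818 m/s.
= 1.818 km/s.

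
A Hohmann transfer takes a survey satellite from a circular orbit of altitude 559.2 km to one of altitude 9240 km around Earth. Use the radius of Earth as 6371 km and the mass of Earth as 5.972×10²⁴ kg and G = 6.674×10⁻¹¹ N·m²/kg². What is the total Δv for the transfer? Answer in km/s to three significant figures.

Δv_total ≈ 2.43 km/s

μ = GM = 6.674×10⁻¹¹ × 5.972×10²⁴ = 3.986×10¹⁴ m³/s².
r₁ = 6371 + 559.2 = 6930.2 km = 6.9302×10⁶ m.
r₂ = 6371 + 9240 = 15611 km = 1.5611×10⁷ m.
Transfer ellipse a_t = (r₁ + r₂)/2 = 1.127×10⁷ m.
At r₁: circular v_c1 = √(μ/r₁) = 7584 m/s; transfer-perigee v_p = √[μ(2/r₁ − 1/a_t)] = 8925 m/s.
Δv₁ = v_p − v_c1 = 1342 m/s.
At r₂: circular v_c2 = √(μ/r₂) = 5053 m/s; transfer-apogee v_a = √[μ(2/r₂ − 1/a_t)] = 3962 m/s.
Δv₂ = v_c2 − v_a = 1091 m/s.
Total Δv = Δv₁ + Δv₂ = 2432 m/s = 2.432 km/s.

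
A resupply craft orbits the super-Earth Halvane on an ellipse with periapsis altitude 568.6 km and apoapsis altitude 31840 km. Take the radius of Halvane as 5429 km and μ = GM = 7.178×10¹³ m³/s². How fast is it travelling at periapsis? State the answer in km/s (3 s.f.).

r_p = 5429 + 568.6 = 5997.6 km = 5.9976×10⁶ m.
r_a = 5429 + 31840 = 37269 km = 3.7269×10⁷ m.
Semi-major axis a = (r_p + r_a)/2 = 21633 km = 2.163×10⁷ m.
Vis-viva: v² = μ(2/r − 1/a) = 7.178×10¹³ × (3.335×10⁻⁷ − 4.623×10⁻⁸) = 2.062×10⁷ m²/s².
v = 4541 m/s = 4.541 km/s.

v ≈ 4.54 km/s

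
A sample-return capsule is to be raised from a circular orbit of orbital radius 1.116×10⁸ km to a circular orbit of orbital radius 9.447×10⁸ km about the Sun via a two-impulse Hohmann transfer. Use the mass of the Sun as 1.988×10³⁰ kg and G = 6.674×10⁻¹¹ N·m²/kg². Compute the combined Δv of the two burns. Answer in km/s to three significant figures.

μ = GM = 6.674×10⁻¹¹ × 1.988×10³⁰ = 1.327×10²⁰ m³/s².
r₁ = 1.116×10⁸ km = 1.116×10¹¹ m.
r₂ = 9.447×10⁸ km = 9.447×10¹¹ m.
Transfer ellipse a_t = (r₁ + r₂)/2 = 5.282×10¹¹ m.
At r₁: circular v_c1 = √(μ/r₁) = 34480 m/s; transfer-perihelion v_p = √[μ(2/r₁ − 1/a_t)] = 46110 m/s.
Δv₁ = v_p − v_c1 = 11630 m/s.
At r₂: circular v_c2 = √(μ/r₂) = 11850 m/s; transfer-aphelion v_a = √[μ(2/r₂ − 1/a_t)] = 5448 m/s.
Δv₂ = v_c2 − v_a = 6403 m/s.
Total Δv = Δv₁ + Δv₂ = 18040 m/s = 18.04 km/s.

Δv_total ≈ 18.0 km/s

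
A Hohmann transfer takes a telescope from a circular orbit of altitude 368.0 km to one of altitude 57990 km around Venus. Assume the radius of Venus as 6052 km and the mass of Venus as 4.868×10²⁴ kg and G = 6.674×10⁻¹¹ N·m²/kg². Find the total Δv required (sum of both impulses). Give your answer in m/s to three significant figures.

Δv_total ≈ 3770 m/s

μ = GM = 6.674×10⁻¹¹ × 4.868×10²⁴ = 3.249×10¹⁴ m³/s².
r₁ = 6052 + 368.0 = 6420.0 km = 6.4200×10⁶ m.
r₂ = 6052 + 57990 = 64042 km = 6.4042×10⁷ m.
Transfer ellipse a_t = (r₁ + r₂)/2 = 3.523×10⁷ m.
At r₁: circular v_c1 = √(μ/r₁) = 7114 m/s; transfer-periapsis v_p = √[μ(2/r₁ − 1/a_t)] = 9591 m/s.
Δv₁ = v_p − v_c1 = 2477 m/s.
At r₂: circular v_c2 = √(μ/r₂) = 2252 m/s; transfer-apoapsis v_a = √[μ(2/r₂ − 1/a_t)] = 961.5 m/s.
Δv₂ = v_c2 − v_a = 1291 m/s.
Total Δv = Δv₁ + Δv₂ = 3768 m/s.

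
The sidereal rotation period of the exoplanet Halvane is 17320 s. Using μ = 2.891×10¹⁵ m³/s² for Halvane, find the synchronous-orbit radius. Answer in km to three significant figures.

A synchronous orbit has period T, so by Kepler's third law a = (μT²/4π²)^(1/3).
μT²/4π² = 2.891×10¹⁵ × (1.732×10⁴)² / 39.48 = 2.197×10²² m³.
a = 2.801×10⁷ m = 28007 km.

r_sync ≈ 28000 km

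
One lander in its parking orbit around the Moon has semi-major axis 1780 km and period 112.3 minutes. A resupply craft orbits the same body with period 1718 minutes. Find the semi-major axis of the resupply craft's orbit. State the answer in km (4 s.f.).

a₂ ≈ 10970 km

Kepler's third law: a³ ∝ T², so a₂ = a₁ (T₂/T₁)^(2/3).
T₂/T₁ = 15.30, (T₂/T₁)^(2/3) = 6.163.
a₂ = 1780 × 6.163 = 10970 km.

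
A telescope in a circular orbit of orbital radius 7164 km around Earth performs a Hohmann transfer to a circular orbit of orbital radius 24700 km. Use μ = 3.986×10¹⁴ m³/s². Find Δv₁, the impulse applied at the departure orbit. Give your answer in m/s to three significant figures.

Δv ≈ 1830 m/s

r₁ = 7164 km = 7.164×10⁶ m.
r₂ = 24700 km = 2.470×10⁷ m.
Transfer ellipse a_t = (r₁ + r₂)/2 = 1.593×10⁷ m.
At r₁: circular v_c1 = √(μ/r₁) = 7459 m/s; transfer-perigee v_p = √[μ(2/r₁ − 1/a_t)] = 9288 m/s.
Δv₁ = v_p − v_c1 = 1828 m/s.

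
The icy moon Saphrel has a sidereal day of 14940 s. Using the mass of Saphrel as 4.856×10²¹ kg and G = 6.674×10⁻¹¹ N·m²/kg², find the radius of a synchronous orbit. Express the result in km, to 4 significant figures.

r_sync ≈ 1224 km

μ = GM = 6.674×10⁻¹¹ × 4.856×10²¹ = 3.241×10¹¹ m³/s².
A synchronous orbit has period T, so by Kepler's third law a = (μT²/4π²)^(1/3).
μT²/4π² = 3.241×10¹¹ × (1.494×10⁴)² / 39.48 = 1.832×10¹⁸ m³.
a = 1.224×10⁶ m = 1223.7 km.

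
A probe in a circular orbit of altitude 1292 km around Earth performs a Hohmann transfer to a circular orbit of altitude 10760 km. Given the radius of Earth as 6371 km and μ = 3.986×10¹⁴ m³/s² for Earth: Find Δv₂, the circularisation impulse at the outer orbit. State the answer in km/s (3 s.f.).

r₁ = 6371 + 1292 = 7663.0 km = 7.6630×10⁶ m.
r₂ = 6371 + 10760 = 17131 km = 1.7131×10⁷ m.
Transfer ellipse a_t = (r₁ + r₂)/2 = 1.240×10⁷ m.
At r₁: circular v_c1 = √(μ/r₁) = 7212 m/s; transfer-perigee v_p = √[μ(2/r₁ − 1/a_t)] = 8478 m/s.
At r₂: circular v_c2 = √(μ/r₂) = 4824 m/s; transfer-apogee v_a = √[μ(2/r₂ − 1/a_t)] = 3792 m/s.
Δv₂ = v_c2 − v_a = 1031 m/s.
= 1.031 km/s.

Δv ≈ 1.03 km/s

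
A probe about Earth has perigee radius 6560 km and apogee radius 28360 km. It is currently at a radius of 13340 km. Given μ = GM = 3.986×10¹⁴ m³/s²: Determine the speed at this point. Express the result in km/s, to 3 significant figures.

Semi-major axis a = (r_p + r_a)/2 = 17460 km = 1.746×10⁷ m.
Vis-viva: v² = μ(2/r − 1/a) = 3.986×10¹⁴ × (1.499×10⁻⁷ − 5.727×10⁻⁸) = 3.693×10⁷ m²/s².
v = 6077 m/s = 6.077 km/s.

v ≈ 6.08 km/s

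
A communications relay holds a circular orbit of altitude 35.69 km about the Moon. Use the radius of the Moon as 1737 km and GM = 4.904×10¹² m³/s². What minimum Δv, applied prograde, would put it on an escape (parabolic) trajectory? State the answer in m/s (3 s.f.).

r = 1737 + 35.69 = 1772.7 km = 1.7727×10⁶ m.
Circular speed v_c = √(μ/r) = 1663 m/s.
Escape speed v_esc = √(2μ/r) = √2 × v_c = 2352 m/s.
Δv = v_esc − v_c = 688.9 m/s.

Δv ≈ 689 m/s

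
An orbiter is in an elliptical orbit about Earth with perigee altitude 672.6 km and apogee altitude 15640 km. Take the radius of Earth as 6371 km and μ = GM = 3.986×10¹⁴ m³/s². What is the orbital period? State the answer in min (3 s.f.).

T ≈ 290 min

r_p = 6371 + 672.6 = 7043.6 km = 7.0436×10⁶ m.
r_a = 6371 + 15640 = 22011 km = 2.2011×10⁷ m.
Semi-major axis a = (r_p + r_a)/2 = (7043.6 + 22011)/2 = 14527 km = 1.453×10⁷ m.
By Kepler's third law T = 2π√(a³/μ) = 2π × 2.773×10³ = 1.743×10⁴ s.
= 290.4 min.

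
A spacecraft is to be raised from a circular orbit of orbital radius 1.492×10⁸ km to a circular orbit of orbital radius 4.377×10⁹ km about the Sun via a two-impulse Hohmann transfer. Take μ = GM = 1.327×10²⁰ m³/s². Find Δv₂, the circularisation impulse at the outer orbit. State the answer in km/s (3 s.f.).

r₁ = 1.492×10⁸ km = 1.492×10¹¹ m.
r₂ = 4.377×10⁹ km = 4.377×10¹² m.
Transfer ellipse a_t = (r₁ + r₂)/2 = 2.263×10¹² m.
At r₁: circular v_c1 = √(μ/r₁) = 29820 m/s; transfer-perihelion v_p = √[μ(2/r₁ − 1/a_t)] = 41480 m/s.
At r₂: circular v_c2 = √(μ/r₂) = 5506 m/s; transfer-aphelion v_a = √[μ(2/r₂ − 1/a_t)] = 1414 m/s.
Δv₂ = v_c2 − v_a = 4092 m/s.
= 4.092 km/s.

Δv ≈ 4.09 km/s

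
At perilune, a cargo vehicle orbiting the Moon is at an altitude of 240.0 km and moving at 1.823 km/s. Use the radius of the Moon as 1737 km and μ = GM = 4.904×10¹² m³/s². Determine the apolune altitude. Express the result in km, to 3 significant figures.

apolune altitude ≈ 2270 km

r_p = 1737 + 240.0 = 1977.0 km = 1.977×10⁶ m.
Specific energy ε = v²/2 − μ/r = -8.189×10⁵ J/kg, so a = −μ/(2ε) = 2.994×10⁶ m.
The apsides satisfy r_p + r_a = 2a, so the apolune radius is 2a − r_p = 4.012×10⁶ m = 4011.8 km.
Apolune altitude = 4011.8 − 1737 = 2274.8 km.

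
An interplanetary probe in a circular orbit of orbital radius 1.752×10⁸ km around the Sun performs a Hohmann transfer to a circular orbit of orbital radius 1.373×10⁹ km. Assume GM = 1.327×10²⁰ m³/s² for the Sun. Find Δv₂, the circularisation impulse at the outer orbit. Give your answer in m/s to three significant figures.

r₁ = 1.752×10⁸ km = 1.752×10¹¹ m.
r₂ = 1.373×10⁹ km = 1.373×10¹² m.
Transfer ellipse a_t = (r₁ + r₂)/2 = 7.741×10¹¹ m.
At r₁: circular v_c1 = √(μ/r₁) = 27520 m/s; transfer-perihelion v_p = √[μ(2/r₁ − 1/a_t)] = 36650 m/s.
At r₂: circular v_c2 = √(μ/r₂) = 9831 m/s; transfer-aphelion v_a = √[μ(2/r₂ − 1/a_t)] = 4677 m/s.
Δv₂ = v_c2 − v_a = 5154 m/s.

Δv ≈ 5150 m/s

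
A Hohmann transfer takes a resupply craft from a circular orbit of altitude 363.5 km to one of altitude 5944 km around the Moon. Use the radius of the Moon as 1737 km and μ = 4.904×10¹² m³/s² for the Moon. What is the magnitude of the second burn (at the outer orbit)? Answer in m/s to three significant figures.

Δv ≈ 275 m/s

r₁ = 1737 + 363.5 = 2100.5 km = 2.1005×10⁶ m.
r₂ = 1737 + 5944 = 7681.0 km = 7.6810×10⁶ m.
Transfer ellipse a_t = (r₁ + r₂)/2 = 4.891×10⁶ m.
At r₁: circular v_c1 = √(μ/r₁) = 1528 m/s; transfer-perilune v_p = √[μ(2/r₁ − 1/a_t)] = 1915 m/s.
At r₂: circular v_c2 = √(μ/r₂) = 799.0 m/s; transfer-apolune v_a = √[μ(2/r₂ − 1/a_t)] = 523.6 m/s.
Δv₂ = v_c2 − v_a = 275.4 m/s.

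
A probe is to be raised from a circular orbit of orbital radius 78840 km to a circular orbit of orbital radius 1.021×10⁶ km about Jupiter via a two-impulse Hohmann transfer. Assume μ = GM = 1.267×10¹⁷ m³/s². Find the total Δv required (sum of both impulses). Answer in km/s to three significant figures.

Δv_total ≈ 21.5 km/s

r₁ = 78840 km = 7.884×10⁷ m.
r₂ = 1.021×10⁶ km = 1.021×10⁹ m.
Transfer ellipse a_t = (r₁ + r₂)/2 = 5.499×10⁸ m.
At r₁: circular v_c1 = √(μ/r₁) = 40090 m/s; transfer-perijove v_p = √[μ(2/r₁ − 1/a_t)] = 54620 m/s.
Δv₁ = v_p − v_c1 = 14540 m/s.
At r₂: circular v_c2 = √(μ/r₂) = 11140 m/s; transfer-apojove v_a = √[μ(2/r₂ − 1/a_t)] = 4218 m/s.
Δv₂ = v_c2 − v_a = 6922 m/s.
Total Δv = Δv₁ + Δv₂ = 21460 m/s = 21.46 km/s.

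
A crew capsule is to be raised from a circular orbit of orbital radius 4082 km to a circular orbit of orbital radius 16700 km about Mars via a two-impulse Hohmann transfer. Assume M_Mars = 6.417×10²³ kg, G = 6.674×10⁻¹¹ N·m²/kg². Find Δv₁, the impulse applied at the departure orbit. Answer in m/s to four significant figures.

Δv ≈ 867.2 m/s

μ = GM = 6.674×10⁻¹¹ × 6.417×10²³ = 4.283×10¹³ m³/s².
r₁ = 4082 km = 4.082×10⁶ m.
r₂ = 16700 km = 1.670×10⁷ m.
Transfer ellipse a_t = (r₁ + r₂)/2 = 1.039×10⁷ m.
At r₁: circular v_c1 = √(μ/r₁) = 3239 m/s; transfer-periapsis v_p = √[μ(2/r₁ − 1/a_t)] = 4106 m/s.
Δv₁ = v_p − v_c1 = 867.2 m/s.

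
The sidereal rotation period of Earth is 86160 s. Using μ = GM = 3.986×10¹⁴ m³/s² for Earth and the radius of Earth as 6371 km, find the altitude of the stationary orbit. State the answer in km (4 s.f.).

h_sync ≈ 35790 km

A synchronous orbit has period T, so by Kepler's third law a = (μT²/4π²)^(1/3).
μT²/4π² = 3.986×10¹⁴ × (8.616×10⁴)² / 39.48 = 7.495×10²² m³.
a = 4.216×10⁷ m = 42163 km.
Altitude h = a − R = 42163 − 6371 = 35792 km.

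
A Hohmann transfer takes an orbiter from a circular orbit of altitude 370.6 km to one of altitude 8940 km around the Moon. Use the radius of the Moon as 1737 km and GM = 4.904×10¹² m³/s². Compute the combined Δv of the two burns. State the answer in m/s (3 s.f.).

r₁ = 1737 + 370.6 = 2107.6 km = 2.1076×10⁶ m.
r₂ = 1737 + 8940 = 10677 km = 1.0677×10⁷ m.
Transfer ellipse a_t = (r₁ + r₂)/2 = 6.392×10⁶ m.
At r₁: circular v_c1 = √(μ/r₁) = 1525 m/s; transfer-perilune v_p = √[μ(2/r₁ − 1/a_t)] = 1971 m/s.
Δv₁ = v_p − v_c1 = 446.0 m/s.
At r₂: circular v_c2 = √(μ/r₂) = 677.7 m/s; transfer-apolune v_a = √[μ(2/r₂ − 1/a_t)] = 389.1 m/s.
Δv₂ = v_c2 − v_a = 288.6 m/s.
Total Δv = Δv₁ + Δv₂ = 734.6 m/s.

Δv_total ≈ 735 m/s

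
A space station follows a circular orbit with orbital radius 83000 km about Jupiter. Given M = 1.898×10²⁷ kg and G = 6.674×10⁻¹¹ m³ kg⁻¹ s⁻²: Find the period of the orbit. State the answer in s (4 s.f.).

μ = GM = 6.674×10⁻¹¹ × 1.898×10²⁷ = 1.267×10¹⁷ m³/s².
r = 83000 km = 8.300×10⁷ m.
Kepler's third law: T = 2π√(r³/μ) = 2π√((8.300×10⁷)³ / 1.267×10¹⁷).
r³/μ = 4.514×10⁶ s², so T = 2π × 2.125×10³ = 1.335×10⁴ s.

T ≈ 13350 s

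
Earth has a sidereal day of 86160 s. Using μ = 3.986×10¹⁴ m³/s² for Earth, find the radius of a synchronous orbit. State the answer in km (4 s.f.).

r_sync ≈ 42160 km

A synchronous orbit has period T, so by Kepler's third law a = (μT²/4π²)^(1/3).
μT²/4π² = 3.986×10¹⁴ × (8.616×10⁴)² / 39.48 = 7.495×10²² m³.
a = 4.216×10⁷ m = 42163 km.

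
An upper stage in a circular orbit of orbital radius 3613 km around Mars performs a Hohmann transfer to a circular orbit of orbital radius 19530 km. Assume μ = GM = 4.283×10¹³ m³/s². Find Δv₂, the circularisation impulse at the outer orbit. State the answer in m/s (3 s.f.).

r₁ = 3613 km = 3.613×10⁶ m.
r₂ = 19530 km = 1.953×10⁷ m.
Transfer ellipse a_t = (r₁ + r₂)/2 = 1.157×10⁷ m.
At r₁: circular v_c1 = √(μ/r₁) = 3443 m/s; transfer-periapsis v_p = √[μ(2/r₁ − 1/a_t)] = 4473 m/s.
At r₂: circular v_c2 = √(μ/r₂) = 1481 m/s; transfer-apoapsis v_a = √[μ(2/r₂ − 1/a_t)] = 827.5 m/s.
Δv₂ = v_c2 − v_a = 653.4 m/s.

Δv ≈ 653 m/s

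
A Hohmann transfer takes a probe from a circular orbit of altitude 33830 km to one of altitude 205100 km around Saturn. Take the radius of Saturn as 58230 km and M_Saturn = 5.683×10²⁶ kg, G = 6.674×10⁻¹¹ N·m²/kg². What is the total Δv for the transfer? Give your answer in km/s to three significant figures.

μ = GM = 6.674×10⁻¹¹ × 5.683×10²⁶ = 3.793×10¹⁶ m³/s².
r₁ = 58230 + 33830 = 92060 km = 9.2060×10⁷ m.
r₂ = 58230 + 205100 = 263330 km = 2.6333×10⁸ m.
Transfer ellipse a_t = (r₁ + r₂)/2 = 1.777×10⁸ m.
At r₁: circular v_c1 = √(μ/r₁) = 20300 m/s; transfer-perikrone v_p = √[μ(2/r₁ − 1/a_t)] = 24710 m/s.
Δv₁ = v_p − v_c1 = 4412 m/s.
At r₂: circular v_c2 = √(μ/r₂) = 12000 m/s; transfer-apokrone v_a = √[μ(2/r₂ − 1/a_t)] = 8638 m/s.
Δv₂ = v_c2 − v_a = 3363 m/s.
Total Δv = Δv₁ + Δv₂ = 7775 m/s = 7.775 km/s.

Δv_total ≈ 7.77 km/s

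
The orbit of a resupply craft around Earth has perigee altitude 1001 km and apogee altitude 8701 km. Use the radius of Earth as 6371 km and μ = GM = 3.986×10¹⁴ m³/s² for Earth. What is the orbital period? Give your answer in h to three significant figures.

r_p = 6371 + 1001 = 7372.0 km = 7.3720×10⁶ m.
r_a = 6371 + 8701 = 15072 km = 1.5072×10⁷ m.
Semi-major axis a = (r_p + r_a)/2 = (7372.0 + 15072)/2 = 11222 km = 1.122×10⁷ m.
By Kepler's third law T = 2π√(a³/μ) = 2π × 1.883×10³ = 1.183×10⁴ s.
= 3.286 h.

T ≈ 3.29 h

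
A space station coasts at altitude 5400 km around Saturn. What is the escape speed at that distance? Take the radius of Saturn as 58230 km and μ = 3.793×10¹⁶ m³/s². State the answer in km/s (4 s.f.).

r = 58230 + 5400 = 63630 km = 6.3630×10⁷ m.
Escape speed v_esc = √(2μ/r) = √(2 × 3.793×10¹⁶ / 6.363×10⁷) = √(1.192×10⁹) = 34530 m/s.
= 34.53 km/s.

v_esc ≈ 34.53 km/s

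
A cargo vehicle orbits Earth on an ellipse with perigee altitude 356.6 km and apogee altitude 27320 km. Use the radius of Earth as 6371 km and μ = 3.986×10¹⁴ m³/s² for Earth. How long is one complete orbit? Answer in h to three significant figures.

r_p = 6371 + 356.6 = 6727.6 km = 6.7276×10⁶ m.
r_a = 6371 + 27320 = 33691 km = 3.3691×10⁷ m.
Semi-major axis a = (r_p + r_a)/2 = (6727.6 + 33691)/2 = 20209 km = 2.021×10⁷ m.
By Kepler's third law T = 2π√(a³/μ) = 2π × 4.550×10³ = 2.859×10⁴ s.
= 7.942 h.

T ≈ 7.94 h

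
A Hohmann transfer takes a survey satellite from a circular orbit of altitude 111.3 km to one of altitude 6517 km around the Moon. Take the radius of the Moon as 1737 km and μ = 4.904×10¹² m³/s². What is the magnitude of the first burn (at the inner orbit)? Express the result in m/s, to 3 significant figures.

r₁ = 1737 + 111.3 = 1848.3 km = 1.8483×10⁶ m.
r₂ = 1737 + 6517 = 8254.0 km = 8.2540×10⁶ m.
Transfer ellipse a_t = (r₁ + r₂)/2 = 5.051×10⁶ m.
At r₁: circular v_c1 = √(μ/r₁) = 1629 m/s; transfer-perilune v_p = √[μ(2/r₁ − 1/a_t)] = 2082 m/s.
Δv₁ = v_p − v_c1 = 453.3 m/s.

Δv ≈ 453 m/s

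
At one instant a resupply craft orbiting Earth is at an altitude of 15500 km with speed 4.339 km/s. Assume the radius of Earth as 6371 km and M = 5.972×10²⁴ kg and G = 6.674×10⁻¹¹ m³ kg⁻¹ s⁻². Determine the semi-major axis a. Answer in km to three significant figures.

a ≈ 22600 km

μ = GM = 6.674×10⁻¹¹ × 5.972×10²⁴ = 3.986×10¹⁴ m³/s².
r = 6371 + 15500 = 21871 km = 2.187×10⁷ m.
Specific orbital energy ε = v²/2 − μ/r = (4339)²/2 − 3.986×10¹⁴/2.187×10⁷ = -8.810×10⁶ J/kg.
Since ε = −μ/(2a), a = −μ/(2ε) = 2.262×10⁷ m = 22620 km.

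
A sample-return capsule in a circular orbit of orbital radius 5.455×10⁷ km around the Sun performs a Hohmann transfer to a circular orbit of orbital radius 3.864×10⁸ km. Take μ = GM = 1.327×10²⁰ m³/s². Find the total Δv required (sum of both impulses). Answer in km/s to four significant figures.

Δv_total ≈ 25.29 km/s

r₁ = 5.455×10⁷ km = 5.455×10¹⁰ m.
r₂ = 3.864×10⁸ km = 3.864×10¹¹ m.
Transfer ellipse a_t = (r₁ + r₂)/2 = 2.205×10¹¹ m.
At r₁: circular v_c1 = √(μ/r₁) = 49320 m/s; transfer-perihelion v_p = √[μ(2/r₁ − 1/a_t)] = 65290 m/s.
Δv₁ = v_p − v_c1 = 15970 m/s.
At r₂: circular v_c2 = √(μ/r₂) = 18530 m/s; transfer-aphelion v_a = √[μ(2/r₂ − 1/a_t)] = 9218 m/s.
Δv₂ = v_c2 − v_a = 9314 m/s.
Total Δv = Δv₁ + Δv₂ = 25290 m/s = 25.29 km/s.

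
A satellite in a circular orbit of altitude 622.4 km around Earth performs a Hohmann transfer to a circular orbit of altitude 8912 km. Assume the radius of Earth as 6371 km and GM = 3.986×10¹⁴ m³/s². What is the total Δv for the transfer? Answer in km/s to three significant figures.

r₁ = 6371 + 622.4 = 6993.4 km = 6.9934×10⁶ m.
r₂ = 6371 + 8912 = 15283 km = 1.5283×10⁷ m.
Transfer ellipse a_t = (r₁ + r₂)/2 = 1.114×10⁷ m.
At r₁: circular v_c1 = √(μ/r₁) = 7550 m/s; transfer-perigee v_p = √[μ(2/r₁ − 1/a_t)] = 8843 m/s.
Δv₁ = v_p − v_c1 = 1294 m/s.
At r₂: circular v_c2 = √(μ/r₂) = 5107 m/s; transfer-apogee v_a = √[μ(2/r₂ − 1/a_t)] = 4047 m/s.
Δv₂ = v_c2 − v_a = 1060 m/s.
Total Δv = Δv₁ + Δv₂ = 2354 m/s = 2.354 km/s.

Δv_total ≈ 2.35 km/s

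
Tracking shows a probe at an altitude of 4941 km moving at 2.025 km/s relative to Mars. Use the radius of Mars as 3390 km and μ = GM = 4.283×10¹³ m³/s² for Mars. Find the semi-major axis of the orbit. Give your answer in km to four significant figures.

r = 3390 + 4941 = 8331.0 km = 8.331×10⁶ m.
Vis-viva rearranged: 1/a = 2/r − v²/μ = 2.401×10⁻⁷ − 9.574×10⁻⁸ = 1.443×10⁻⁷ m⁻¹.
a = 6.929×10⁶ m = 6928.8 km.

a ≈ 6929 km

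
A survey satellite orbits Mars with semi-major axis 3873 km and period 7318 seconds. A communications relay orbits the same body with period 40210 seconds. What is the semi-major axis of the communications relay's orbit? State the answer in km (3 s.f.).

a₂ ≈ 12100 km

Kepler's third law: a³ ∝ T², so a₂ = a₁ (T₂/T₁)^(2/3).
T₂/T₁ = 5.495, (T₂/T₁)^(2/3) = 3.114.
a₂ = 3873 × 3.114 = 12060 km.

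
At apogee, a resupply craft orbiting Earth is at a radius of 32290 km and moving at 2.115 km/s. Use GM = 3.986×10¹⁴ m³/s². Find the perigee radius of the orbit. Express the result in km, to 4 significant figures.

perigee radius ≈ 7145 km

r_a = 3.229×10⁷ m.
Specific energy ε = v²/2 − μ/r = -1.011×10⁷ J/kg, so a = −μ/(2ε) = 1.972×10⁷ m.
The apsides satisfy r_p + r_a = 2a, so the perigee radius is 2a − r_a = 7.145×10⁶ m = 7145.0 km.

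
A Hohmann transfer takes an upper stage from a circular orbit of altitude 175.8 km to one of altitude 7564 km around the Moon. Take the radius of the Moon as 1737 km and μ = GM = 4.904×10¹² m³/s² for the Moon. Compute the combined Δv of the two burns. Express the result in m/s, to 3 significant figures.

Δv_total ≈ 763 m/s

r₁ = 1737 + 175.8 = 1912.8 km = 1.9128×10⁶ m.
r₂ = 1737 + 7564 = 9301.0 km = 9.3010×10⁶ m.
Transfer ellipse a_t = (r₁ + r₂)/2 = 5.607×10⁶ m.
At r₁: circular v_c1 = √(μ/r₁) = 1601 m/s; transfer-perilune v_p = √[μ(2/r₁ − 1/a_t)] = 2062 m/s.
Δv₁ = v_p − v_c1 = 461.1 m/s.
At r₂: circular v_c2 = √(μ/r₂) = 726.1 m/s; transfer-apolune v_a = √[μ(2/r₂ − 1/a_t)] = 424.1 m/s.
Δv₂ = v_c2 − v_a = 302.0 m/s.
Total Δv = Δv₁ + Δv₂ = 763.1 m/s.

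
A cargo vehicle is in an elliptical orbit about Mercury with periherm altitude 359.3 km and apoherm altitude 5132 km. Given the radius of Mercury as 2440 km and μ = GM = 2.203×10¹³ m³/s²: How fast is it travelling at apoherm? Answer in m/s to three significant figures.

r_p = 2440 + 359.3 = 2799.3 km = 2.7993×10⁶ m.
r_a = 2440 + 5132 = 7572.0 km = 7.5720×10⁶ m.
Semi-major axis a = (r_p + r_a)/2 = 5185.6 km = 5.186×10⁶ m.
Vis-viva: v² = μ(2/r − 1/a) = 2.203×10¹³ × (2.641×10⁻⁷ − 1.928×10⁻⁷) = 1.571×10⁶ m²/s².
v = 1253 m/s.

v ≈ 1250 m/s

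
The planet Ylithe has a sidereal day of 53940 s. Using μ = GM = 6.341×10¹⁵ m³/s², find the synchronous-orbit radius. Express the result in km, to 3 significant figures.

r_sync ≈ 77600 km

A synchronous orbit has period T, so by Kepler's third law a = (μT²/4π²)^(1/3).
μT²/4π² = 6.341×10¹⁵ × (5.394×10⁴)² / 39.48 = 4.673×10²³ m³.
a = 7.760×10⁷ m = 77602 km.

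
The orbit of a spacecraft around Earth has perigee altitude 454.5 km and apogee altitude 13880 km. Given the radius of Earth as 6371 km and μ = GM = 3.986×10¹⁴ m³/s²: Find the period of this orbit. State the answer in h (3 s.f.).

r_p = 6371 + 454.5 = 6825.5 km = 6.8255×10⁶ m.
r_a = 6371 + 13880 = 20251 km = 2.0251×10⁷ m.
Semi-major axis a = (r_p + r_a)/2 = (6825.5 + 20251)/2 = 13538 km = 1.354×10⁷ m.
By Kepler's third law T = 2π√(a³/μ) = 2π × 2.495×10³ = 1.568×10⁴ s.
= 4.355 h.

T ≈ 4.35 h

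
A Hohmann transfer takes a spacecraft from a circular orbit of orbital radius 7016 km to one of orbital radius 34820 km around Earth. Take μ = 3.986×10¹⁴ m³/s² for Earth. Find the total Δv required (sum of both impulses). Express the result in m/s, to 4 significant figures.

Δv_total ≈ 3611 m/s

r₁ = 7016 km = 7.016×10⁶ m.
r₂ = 34820 km = 3.482×10⁷ m.
Transfer ellipse a_t = (r₁ + r₂)/2 = 2.092×10⁷ m.
At r₁: circular v_c1 = √(μ/r₁) = 7537 m/s; transfer-perigee v_p = √[μ(2/r₁ − 1/a_t)] = 9725 m/s.
Δv₁ = v_p − v_c1 = 2187 m/s.
At r₂: circular v_c2 = √(μ/r₂) = 3383 m/s; transfer-apogee v_a = √[μ(2/r₂ − 1/a_t)] = 1959 m/s.
Δv₂ = v_c2 − v_a = 1424 m/s.
Total Δv = Δv₁ + Δv₂ = 3611 m/s.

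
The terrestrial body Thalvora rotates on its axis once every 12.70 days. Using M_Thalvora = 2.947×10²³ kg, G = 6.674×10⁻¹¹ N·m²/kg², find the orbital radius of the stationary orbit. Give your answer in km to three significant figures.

μ = GM = 6.674×10⁻¹¹ × 2.947×10²³ = 1.967×10¹³ m³/s².
T = 12.70 days = 1.097×10⁶ s.
A synchronous orbit has period T, so by Kepler's third law a = (μT²/4π²)^(1/3).
μT²/4π² = 1.967×10¹³ × (1.097×10⁶)² / 39.48 = 5.998×10²³ m³.
a = 8.434×10⁷ m = 84336 km.

r_sync ≈ 84300 km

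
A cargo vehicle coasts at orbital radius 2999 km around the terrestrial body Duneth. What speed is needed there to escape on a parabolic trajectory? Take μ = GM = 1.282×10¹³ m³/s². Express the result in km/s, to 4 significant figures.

v_esc ≈ 2.924 km/s

r = 2999 km = 2.999×10⁶ m.
Escape speed v_esc = √(2μ/r) = √(2 × 1.282×10¹³ / 2.999×10⁶) = √(8.550×10⁶) = 2924 m/s.
= 2.924 km/s.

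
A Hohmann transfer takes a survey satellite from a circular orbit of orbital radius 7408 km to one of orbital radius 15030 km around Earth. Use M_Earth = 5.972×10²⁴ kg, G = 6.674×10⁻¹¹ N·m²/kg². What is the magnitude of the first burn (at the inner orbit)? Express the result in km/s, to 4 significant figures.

μ = GM = 6.674×10⁻¹¹ × 5.972×10²⁴ = 3.986×10¹⁴ m³/s².
r₁ = 7408 km = 7.408×10⁶ m.
r₂ = 15030 km = 1.503×10⁷ m.
Transfer ellipse a_t = (r₁ + r₂)/2 = 1.122×10⁷ m.
At r₁: circular v_c1 = √(μ/r₁) = 7335 m/s; transfer-perigee v_p = √[μ(2/r₁ − 1/a_t)] = 8490 m/s.
Δv₁ = v_p − v_c1 = 1155 m/s.
= 1.155 km/s.

Δv ≈ 1.155 km/s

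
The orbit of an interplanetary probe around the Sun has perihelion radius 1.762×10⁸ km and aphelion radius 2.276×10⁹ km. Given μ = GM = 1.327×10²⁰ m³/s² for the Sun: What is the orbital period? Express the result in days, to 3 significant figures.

Semi-major axis a = (r_p + r_a)/2 = (1.7620×10⁸ + 2.2760×10⁹)/2 = 1.2261×10⁹ km = 1.226×10¹² m.
By Kepler's third law T = 2π√(a³/μ) = 2π × 1.179×10⁸ = 7.405×10⁸ s.
= 8571 days.

T ≈ 8570 days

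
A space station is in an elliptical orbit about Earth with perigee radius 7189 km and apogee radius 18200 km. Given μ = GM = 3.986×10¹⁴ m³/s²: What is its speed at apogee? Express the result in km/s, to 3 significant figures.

v ≈ 3.52 km/s

Semi-major axis a = (r_p + r_a)/2 = 12694 km = 1.269×10⁷ m.
Vis-viva: v² = μ(2/r − 1/a) = 3.986×10¹⁴ × (1.099×10⁻⁷ − 7.877×10⁻⁸) = 1.240×10⁷ m²/s².
v = 3522 m/s = 3.522 km/s.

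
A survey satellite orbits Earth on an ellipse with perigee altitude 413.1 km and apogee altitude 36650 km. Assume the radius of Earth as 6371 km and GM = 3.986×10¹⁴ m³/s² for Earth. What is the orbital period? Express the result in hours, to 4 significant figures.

r_p = 6371 + 413.1 = 6784.1 km = 6.7841×10⁶ m.
r_a = 6371 + 36650 = 43021 km = 4.3021×10⁷ m.
Semi-major axis a = (r_p + r_a)/2 = (6784.1 + 43021)/2 = 24903 km = 2.490×10⁷ m.
By Kepler's third law T = 2π√(a³/μ) = 2π × 6.224×10³ = 3.911×10⁴ s.
= 10.86 hours.

T ≈ 10.86 hours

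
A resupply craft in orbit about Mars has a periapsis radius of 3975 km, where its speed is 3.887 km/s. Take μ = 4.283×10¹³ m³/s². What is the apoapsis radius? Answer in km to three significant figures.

apoapsis radius ≈ 9320 km

r_p = 3.975×10⁶ m.
Specific energy ε = v²/2 − μ/r = -3.220×10⁶ J/kg, so a = −μ/(2ε) = 6.650×10⁶ m.
The apsides satisfy r_p + r_a = 2a, so the apoapsis radius is 2a − r_p = 9.324×10⁶ m = 9324.3 km.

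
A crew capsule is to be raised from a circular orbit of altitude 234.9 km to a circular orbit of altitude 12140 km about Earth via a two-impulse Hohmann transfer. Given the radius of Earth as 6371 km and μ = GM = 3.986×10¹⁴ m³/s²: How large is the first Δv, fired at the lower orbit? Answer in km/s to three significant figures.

r₁ = 6371 + 234.9 = 6605.9 km = 6.6059×10⁶ m.
r₂ = 6371 + 12140 = 18511 km = 1.8511×10⁷ m.
Transfer ellipse a_t = (r₁ + r₂)/2 = 1.256×10⁷ m.
At r₁: circular v_c1 = √(μ/r₁) = 7768 m/s; transfer-perigee v_p = √[μ(2/r₁ − 1/a_t)] = 9431 m/s.
Δv₁ = v_p − v_c1 = 1663 m/s.
= 1.663 km/s.

Δv ≈ 1.66 km/s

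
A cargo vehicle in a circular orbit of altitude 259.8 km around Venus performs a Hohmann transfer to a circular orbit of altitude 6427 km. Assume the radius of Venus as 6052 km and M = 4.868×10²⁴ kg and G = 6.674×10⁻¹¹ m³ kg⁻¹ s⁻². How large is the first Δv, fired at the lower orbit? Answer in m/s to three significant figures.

Δv ≈ 1090 m/s

μ = GM = 6.674×10⁻¹¹ × 4.868×10²⁴ = 3.249×10¹⁴ m³/s².
r₁ = 6052 + 259.8 = 6311.8 km = 6.3118×10⁶ m.
r₂ = 6052 + 6427 = 12479 km = 1.2479×10⁷ m.
Transfer ellipse a_t = (r₁ + r₂)/2 = 9.395×10⁶ m.
At r₁: circular v_c1 = √(μ/r₁) = 7175 m/s; transfer-periapsis v_p = √[μ(2/r₁ − 1/a_t)] = 8268 m/s.
Δv₁ = v_p − v_c1 = 1094 m/s.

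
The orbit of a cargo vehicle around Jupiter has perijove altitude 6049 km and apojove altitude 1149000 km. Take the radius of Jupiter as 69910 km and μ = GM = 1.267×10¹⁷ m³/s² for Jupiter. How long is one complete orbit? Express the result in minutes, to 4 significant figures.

r_p = 69910 + 6049 = 75959 km = 7.5959×10⁷ m.
r_a = 69910 + 1149000 = 1218900 km = 1.2189×10⁹ m.
Semi-major axis a = (r_p + r_a)/2 = (75959 + 1.2189×10⁶)/2 = 6.4743×10⁵ km = 6.474×10⁸ m.
By Kepler's third law T = 2π√(a³/μ) = 2π × 4.628×10⁴ = 2.908×10⁵ s.
= 4847 minutes.

T ≈ 4847 minutes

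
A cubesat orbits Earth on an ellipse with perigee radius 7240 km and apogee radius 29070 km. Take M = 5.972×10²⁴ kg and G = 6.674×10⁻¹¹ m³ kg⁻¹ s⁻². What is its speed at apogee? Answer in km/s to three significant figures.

μ = GM = 6.674×10⁻¹¹ × 5.972×10²⁴ = 3.986×10¹⁴ m³/s².
Semi-major axis a = (r_p + r_a)/2 = 18155 km = 1.816×10⁷ m.
Vis-viva: v² = μ(2/r − 1/a) = 3.986×10¹⁴ × (6.880×10⁻⁸ − 5.508×10⁻⁸) = 5.468×10⁶ m²/s².
v = 2338 m/s = 2.338 km/s.

v ≈ 2.34 km/s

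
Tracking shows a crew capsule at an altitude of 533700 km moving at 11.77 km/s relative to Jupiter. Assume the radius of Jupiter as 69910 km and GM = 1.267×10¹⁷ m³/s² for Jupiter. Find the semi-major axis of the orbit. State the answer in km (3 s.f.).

a ≈ 4.50×10⁵ km

r = 69910 + 533700 = 6.0361×10⁵ km = 6.036×10⁸ m.
Vis-viva rearranged: 1/a = 2/r − v²/μ = 3.313×10⁻⁹ − 1.093×10⁻⁹ = 2.220×10⁻⁹ m⁻¹.
a = 4.504×10⁸ m = 4.5045×10⁵ km.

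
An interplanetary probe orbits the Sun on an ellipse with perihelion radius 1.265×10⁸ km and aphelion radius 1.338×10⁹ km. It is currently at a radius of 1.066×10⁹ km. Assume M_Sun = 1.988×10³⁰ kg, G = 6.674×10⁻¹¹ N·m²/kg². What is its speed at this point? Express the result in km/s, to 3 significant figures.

v ≈ 8.23 km/s

μ = GM = 6.674×10⁻¹¹ × 1.988×10³⁰ = 1.327×10²⁰ m³/s².
Semi-major axis a = (r_p + r_a)/2 = 7.3225×10⁸ km = 7.322×10¹¹ m.
Vis-viva: v² = μ(2/r − 1/a) = 1.327×10²⁰ × (1.876×10⁻¹² − 1.366×10⁻¹²) = 6.774×10⁷ m²/s².
v = 8230 m/s = 8.230 km/s.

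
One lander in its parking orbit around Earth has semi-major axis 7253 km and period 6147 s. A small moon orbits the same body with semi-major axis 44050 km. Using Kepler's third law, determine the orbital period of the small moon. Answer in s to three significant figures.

T₂ ≈ 92000 s

Kepler's third law: T² ∝ a³, so T₂ = T₁ (a₂/a₁)^(3/2).
a₂/a₁ = 6.073, (a₂/a₁)^(3/2) = 14.97.
T₂ = 6147 × 14.97 = 92000 s.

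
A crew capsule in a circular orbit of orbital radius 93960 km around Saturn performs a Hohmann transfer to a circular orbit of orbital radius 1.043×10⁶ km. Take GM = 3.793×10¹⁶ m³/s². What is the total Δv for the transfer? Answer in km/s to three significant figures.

Δv_total ≈ 10.7 km/s

r₁ = 93960 km = 9.396×10⁷ m.
r₂ = 1.043×10⁶ km = 1.043×10⁹ m.
Transfer ellipse a_t = (r₁ + r₂)/2 = 5.685×10⁸ m.
At r₁: circular v_c1 = √(μ/r₁) = 20090 m/s; transfer-perikrone v_p = √[μ(2/r₁ − 1/a_t)] = 27210 m/s.
Δv₁ = v_p − v_c1 = 7123 m/s.
At r₂: circular v_c2 = √(μ/r₂) = 6030 m/s; transfer-apokrone v_a = √[μ(2/r₂ − 1/a_t)] = 2452 m/s.
Δv₂ = v_c2 − v_a = 3579 m/s.
Total Δv = Δv₁ + Δv₂ = 10700 m/s = 10.70 km/s.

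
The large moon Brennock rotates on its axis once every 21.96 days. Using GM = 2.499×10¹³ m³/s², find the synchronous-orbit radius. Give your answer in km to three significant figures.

T = 21.96 days = 1.897×10⁶ s.
A synchronous orbit has period T, so by Kepler's third law a = (μT²/4π²)^(1/3).
μT²/4π² = 2.499×10¹³ × (1.897×10⁶)² / 39.48 = 2.279×10²⁴ m³.
a = 1.316×10⁸ m = 1.3159×10⁵ km.

r_sync ≈ 1.32×10⁵ km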